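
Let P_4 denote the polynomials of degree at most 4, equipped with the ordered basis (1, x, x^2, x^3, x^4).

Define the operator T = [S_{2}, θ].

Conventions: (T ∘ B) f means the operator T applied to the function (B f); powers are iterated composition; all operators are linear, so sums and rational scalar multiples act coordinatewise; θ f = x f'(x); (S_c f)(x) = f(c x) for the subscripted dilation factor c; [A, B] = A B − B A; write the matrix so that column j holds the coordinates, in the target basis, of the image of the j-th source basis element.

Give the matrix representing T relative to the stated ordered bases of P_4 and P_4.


image of 1: 0
image of x: 0
image of x^2: 0
image of x^3: 0
image of x^4: 0
each image's coordinates form column j of the matrix

the matrix is [[0, 0, 0, 0, 0]; [0, 0, 0, 0, 0]; [0, 0, 0, 0, 0]; [0, 0, 0, 0, 0]; [0, 0, 0, 0, 0]] (rows listed top to bottom)


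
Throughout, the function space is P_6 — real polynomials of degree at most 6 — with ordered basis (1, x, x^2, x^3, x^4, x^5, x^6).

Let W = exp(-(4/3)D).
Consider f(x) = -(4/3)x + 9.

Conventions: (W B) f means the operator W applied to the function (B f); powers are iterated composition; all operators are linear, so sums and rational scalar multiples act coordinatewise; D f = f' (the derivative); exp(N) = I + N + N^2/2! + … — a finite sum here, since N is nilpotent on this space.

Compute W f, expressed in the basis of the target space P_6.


g(x) = -(4/3)x + 97/9

order-1 term: 16/9
the series for exp(-(4/3)D) f terminates at order 1
exp(-(4/3)D) f = -(4/3)x + 97/9


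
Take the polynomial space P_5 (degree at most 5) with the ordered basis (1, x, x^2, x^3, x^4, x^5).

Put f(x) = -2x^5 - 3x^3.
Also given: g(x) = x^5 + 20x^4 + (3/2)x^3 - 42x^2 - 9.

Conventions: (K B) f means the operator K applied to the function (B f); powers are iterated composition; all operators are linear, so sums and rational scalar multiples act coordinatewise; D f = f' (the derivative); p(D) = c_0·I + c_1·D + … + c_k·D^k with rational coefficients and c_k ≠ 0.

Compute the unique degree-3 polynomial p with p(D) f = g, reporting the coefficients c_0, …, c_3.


p(D) = -(1/2)·I − 2·D + (1/2)·D^3, i.e. c_0 = -1/2, c_1 = -2, c_2 = 0, c_3 = 1/2

D^0 f = -2x^5 - 3x^3
D^1 f = -10x^4 - 9x^2
D^2 f = -40x^3 - 18x
D^3 f = -120x^2 - 18
matching coefficients of g against c_0 f + c_1 Df + … from the top degree down determines the c_i
solution: c_0 = -1/2, c_1 = -2, c_2 = 0, c_3 = 1/2


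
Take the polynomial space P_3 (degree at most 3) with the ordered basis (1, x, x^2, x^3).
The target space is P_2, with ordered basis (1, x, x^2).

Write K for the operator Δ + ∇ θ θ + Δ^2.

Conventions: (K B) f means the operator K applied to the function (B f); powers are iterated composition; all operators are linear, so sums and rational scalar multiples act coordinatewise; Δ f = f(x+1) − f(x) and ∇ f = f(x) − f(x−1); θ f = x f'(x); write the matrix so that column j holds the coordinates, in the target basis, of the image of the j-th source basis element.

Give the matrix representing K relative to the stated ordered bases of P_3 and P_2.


the matrix is [[0, 2, -1, 16]; [0, 0, 10, -18]; [0, 0, 0, 30]] (rows listed top to bottom)

image of 1: 0
image of x: 2
image of x^2: 10x - 1
image of x^3: 30x^2 - 18x + 16
each image's coordinates form column j of the matrix


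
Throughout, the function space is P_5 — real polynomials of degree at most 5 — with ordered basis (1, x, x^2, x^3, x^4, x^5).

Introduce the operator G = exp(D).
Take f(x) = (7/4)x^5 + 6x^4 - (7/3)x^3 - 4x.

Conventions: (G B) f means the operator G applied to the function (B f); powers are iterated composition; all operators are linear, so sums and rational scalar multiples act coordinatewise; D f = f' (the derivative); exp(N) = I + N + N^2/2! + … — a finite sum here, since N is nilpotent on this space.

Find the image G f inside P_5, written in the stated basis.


order-1 term: (35/4)x^4 + 24x^3 - 7x^2 - 4
order-2 term: (35/2)x^3 + 36x^2 - 7x
order-3 term: (35/2)x^2 + 24x - 7/3
order-4 term: (35/4)x + 6
order-5 term: 7/4
the series for exp(D) f terminates at order 5
exp(D) f = (7/4)x^5 + (59/4)x^4 + (235/6)x^3 + (93/2)x^2 + (87/4)x + 17/12

g(x) = (7/4)x^5 + (59/4)x^4 + (235/6)x^3 + (93/2)x^2 + (87/4)x + 17/12


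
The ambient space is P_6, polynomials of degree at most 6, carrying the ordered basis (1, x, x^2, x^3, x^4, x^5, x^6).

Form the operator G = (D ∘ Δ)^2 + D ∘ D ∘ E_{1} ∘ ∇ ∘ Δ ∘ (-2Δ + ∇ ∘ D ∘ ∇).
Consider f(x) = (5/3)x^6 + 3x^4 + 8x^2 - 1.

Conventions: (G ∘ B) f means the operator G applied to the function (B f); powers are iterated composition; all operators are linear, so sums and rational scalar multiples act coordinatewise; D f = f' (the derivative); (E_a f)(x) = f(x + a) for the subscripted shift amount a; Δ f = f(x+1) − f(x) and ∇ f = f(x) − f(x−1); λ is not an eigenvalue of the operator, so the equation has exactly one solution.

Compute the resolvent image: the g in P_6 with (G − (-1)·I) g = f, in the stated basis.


the image equals g(x) = (5/3)x^6 + 3x^4 - 592x^2 + 1200x + 2827

write g with unknown coordinates in the stated basis and equate coefficients in (G − (-1)·I) g = f
solving from the highest basis element down gives g = (5/3)x^6 + 3x^4 - 592x^2 + 1200x + 2827
check: G g = 600x^2 - 1200x - 2828
so G g − (-1)·g = (5/3)x^6 + 3x^4 + 8x^2 - 1 = f ✓


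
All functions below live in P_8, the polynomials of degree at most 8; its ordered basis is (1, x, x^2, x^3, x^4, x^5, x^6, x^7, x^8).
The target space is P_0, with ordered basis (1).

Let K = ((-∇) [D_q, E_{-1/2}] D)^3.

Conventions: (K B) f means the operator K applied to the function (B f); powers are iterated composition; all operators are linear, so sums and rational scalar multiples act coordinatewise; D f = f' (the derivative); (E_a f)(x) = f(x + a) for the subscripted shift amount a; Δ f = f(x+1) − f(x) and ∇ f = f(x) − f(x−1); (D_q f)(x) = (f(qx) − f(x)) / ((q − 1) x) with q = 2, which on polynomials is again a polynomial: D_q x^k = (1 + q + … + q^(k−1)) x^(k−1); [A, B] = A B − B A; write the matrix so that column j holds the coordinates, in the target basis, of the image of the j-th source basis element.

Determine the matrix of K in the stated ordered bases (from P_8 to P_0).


image of 1: 0
image of x: 0
image of x^2: 0
image of x^3: 0
image of x^4: 0
image of x^5: 0
image of x^6: 0
image of x^7: 0
image of x^8: 0
each image's coordinates form column j of the matrix

the matrix is [[0, 0, 0, 0, 0, 0, 0, 0, 0]] (rows listed top to bottom)


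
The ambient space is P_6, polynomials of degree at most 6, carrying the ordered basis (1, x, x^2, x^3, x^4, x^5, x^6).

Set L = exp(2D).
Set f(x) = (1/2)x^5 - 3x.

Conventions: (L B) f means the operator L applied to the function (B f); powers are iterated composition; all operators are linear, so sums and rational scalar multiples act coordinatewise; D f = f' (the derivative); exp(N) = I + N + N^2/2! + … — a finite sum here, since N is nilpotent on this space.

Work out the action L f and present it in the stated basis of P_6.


the result is g(x) = (1/2)x^5 + 5x^4 + 20x^3 + 40x^2 + 37x + 10

order-1 term: 5x^4 - 6
order-2 term: 20x^3
order-3 term: 40x^2
order-4 term: 40x
order-5 term: 16
the series for exp(2D) f terminates at order 5
exp(2D) f = (1/2)x^5 + 5x^4 + 20x^3 + 40x^2 + 37x + 10


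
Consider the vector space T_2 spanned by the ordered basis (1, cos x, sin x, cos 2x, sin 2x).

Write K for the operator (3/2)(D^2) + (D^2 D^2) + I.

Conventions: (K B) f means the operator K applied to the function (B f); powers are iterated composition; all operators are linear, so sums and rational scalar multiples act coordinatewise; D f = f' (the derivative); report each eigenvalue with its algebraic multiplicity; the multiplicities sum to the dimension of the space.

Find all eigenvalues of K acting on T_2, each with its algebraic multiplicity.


λ = 1/2 (multiplicity 2), λ = 1 (multiplicity 1), λ = 11 (multiplicity 2)

image of 1: 1
image of cos x: (1/2)cos x
image of sin x: (1/2)sin x
image of cos 2x: 11cos 2x
image of sin 2x: 11sin 2x
the matrix is diagonal; its diagonal is (1, 1/2, 1/2, 11, 11)
for a triangular matrix the eigenvalues are the diagonal entries, with algebraic multiplicity their repetition count


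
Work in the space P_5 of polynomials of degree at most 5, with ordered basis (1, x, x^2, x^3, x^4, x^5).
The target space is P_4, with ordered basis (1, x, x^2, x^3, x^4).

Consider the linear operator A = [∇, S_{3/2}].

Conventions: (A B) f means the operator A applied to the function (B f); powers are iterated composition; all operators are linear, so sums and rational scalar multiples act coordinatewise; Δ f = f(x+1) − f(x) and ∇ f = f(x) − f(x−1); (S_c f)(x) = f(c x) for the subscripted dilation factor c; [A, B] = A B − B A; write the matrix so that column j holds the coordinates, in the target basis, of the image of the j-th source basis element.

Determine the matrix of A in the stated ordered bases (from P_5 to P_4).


image of 1: 0
image of x: 1/2
image of x^2: (3/2)x - 5/4
image of x^3: (27/8)x^2 - (45/8)x + 19/8
image of x^4: (27/4)x^3 - (135/8)x^2 + (57/4)x - 65/16
image of x^5: (405/32)x^4 - (675/16)x^3 + (855/16)x^2 - (975/32)x + 211/32
each image's coordinates form column j of the matrix

the matrix is [[0, 1/2, -5/4, 19/8, -65/16, 211/32]; [0, 0, 3/2, -45/8, 57/4, -975/32]; [0, 0, 0, 27/8, -135/8, 855/16]; [0, 0, 0, 0, 27/4, -675/16]; [0, 0, 0, 0, 0, 405/32]] (rows listed top to bottom)


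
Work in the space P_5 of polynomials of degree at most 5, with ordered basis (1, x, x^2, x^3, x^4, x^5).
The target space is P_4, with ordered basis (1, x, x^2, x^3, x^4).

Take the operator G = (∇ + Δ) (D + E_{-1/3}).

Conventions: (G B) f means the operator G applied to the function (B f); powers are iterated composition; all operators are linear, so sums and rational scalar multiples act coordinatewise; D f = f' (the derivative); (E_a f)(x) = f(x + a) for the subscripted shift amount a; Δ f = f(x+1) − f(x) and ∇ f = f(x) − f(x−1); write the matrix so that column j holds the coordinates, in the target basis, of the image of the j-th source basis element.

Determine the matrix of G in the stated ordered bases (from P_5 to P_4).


the matrix is [[0, 2, 8/3, 8/3, 136/27, 352/81]; [0, 0, 4, 8, 32/3, 680/27]; [0, 0, 0, 6, 16, 80/3]; [0, 0, 0, 0, 8, 80/3]; [0, 0, 0, 0, 0, 10]] (rows listed top to bottom)

image of 1: 0
image of x: 2
image of x^2: 4x + 8/3
image of x^3: 6x^2 + 8x + 8/3
image of x^4: 8x^3 + 16x^2 + (32/3)x + 136/27
image of x^5: 10x^4 + (80/3)x^3 + (80/3)x^2 + (680/27)x + 352/81
each image's coordinates form column j of the matrix


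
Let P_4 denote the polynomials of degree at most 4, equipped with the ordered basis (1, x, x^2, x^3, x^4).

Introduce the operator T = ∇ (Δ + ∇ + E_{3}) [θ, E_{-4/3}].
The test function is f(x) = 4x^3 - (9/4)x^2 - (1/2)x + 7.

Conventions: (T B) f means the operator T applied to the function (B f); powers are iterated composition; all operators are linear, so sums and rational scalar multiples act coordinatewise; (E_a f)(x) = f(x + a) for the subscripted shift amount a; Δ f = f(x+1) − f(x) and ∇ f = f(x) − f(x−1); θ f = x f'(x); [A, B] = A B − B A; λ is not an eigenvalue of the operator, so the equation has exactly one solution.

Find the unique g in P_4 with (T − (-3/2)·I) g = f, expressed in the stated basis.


write g with unknown coordinates in the stated basis and equate coefficients in (T − (-3/2)·I) g = f
solving from the highest basis element down gives g = (8/3)x^3 - (3/2)x^2 - (131/9)x - 1018/27
check: T g = (64/3)x + 572/9
so T g − (-3/2)·g = 4x^3 - (9/4)x^2 - (1/2)x + 7 = f ✓

g(x) = (8/3)x^3 - (3/2)x^2 - (131/9)x - 1018/27


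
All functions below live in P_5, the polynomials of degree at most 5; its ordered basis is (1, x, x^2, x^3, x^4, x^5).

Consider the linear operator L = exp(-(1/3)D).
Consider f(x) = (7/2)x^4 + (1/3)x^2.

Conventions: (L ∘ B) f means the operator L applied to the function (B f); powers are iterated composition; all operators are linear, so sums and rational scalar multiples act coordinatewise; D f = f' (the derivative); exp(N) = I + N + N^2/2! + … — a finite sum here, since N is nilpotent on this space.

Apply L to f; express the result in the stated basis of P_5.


order-1 term: -(14/3)x^3 - (2/9)x
order-2 term: (7/3)x^2 + 1/27
order-3 term: -(14/27)x
order-4 term: 7/162
the series for exp(-(1/3)D) f terminates at order 4
exp(-(1/3)D) f = (7/2)x^4 - (14/3)x^3 + (8/3)x^2 - (20/27)x + 13/162

the image equals g(x) = (7/2)x^4 - (14/3)x^3 + (8/3)x^2 - (20/27)x + 13/162


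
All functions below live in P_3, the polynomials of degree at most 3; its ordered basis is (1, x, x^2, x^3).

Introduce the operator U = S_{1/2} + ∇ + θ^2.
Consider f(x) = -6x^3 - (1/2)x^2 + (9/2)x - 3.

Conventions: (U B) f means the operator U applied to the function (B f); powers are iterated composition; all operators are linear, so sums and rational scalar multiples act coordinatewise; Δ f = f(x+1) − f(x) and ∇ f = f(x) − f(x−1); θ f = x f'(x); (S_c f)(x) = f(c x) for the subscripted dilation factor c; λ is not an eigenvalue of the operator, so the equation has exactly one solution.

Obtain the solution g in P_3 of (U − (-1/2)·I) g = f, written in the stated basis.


the image equals g(x) = -(48/77)x^3 + (422/1463)x^2 + (6007/5852)x - 1657/798

write g with unknown coordinates in the stated basis and equate coefficients in (U − (-1/2)·I) g = f
solving from the highest basis element down gives g = -(48/77)x^3 + (422/1463)x^2 + (6007/5852)x - 1657/798
check: U g = -(438/77)x^3 - (1885/2926)x^2 + (46661/11704)x - 3131/1596
so U g − (-1/2)·g = -6x^3 - (1/2)x^2 + (9/2)x - 3 = f ✓


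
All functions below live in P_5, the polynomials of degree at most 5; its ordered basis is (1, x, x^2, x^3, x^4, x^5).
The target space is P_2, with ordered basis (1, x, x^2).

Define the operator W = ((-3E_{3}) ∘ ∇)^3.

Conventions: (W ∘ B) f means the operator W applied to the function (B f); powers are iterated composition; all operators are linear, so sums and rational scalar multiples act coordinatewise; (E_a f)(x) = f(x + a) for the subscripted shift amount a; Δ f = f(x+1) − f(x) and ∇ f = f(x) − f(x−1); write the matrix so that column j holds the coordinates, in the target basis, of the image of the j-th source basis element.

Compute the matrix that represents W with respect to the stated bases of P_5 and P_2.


image of 1: 0
image of x: 0
image of x^2: 0
image of x^3: -162
image of x^4: -648x - 4860
image of x^5: -1620x^2 - 24300x - 91530
each image's coordinates form column j of the matrix

the matrix is [[0, 0, 0, -162, -4860, -91530]; [0, 0, 0, 0, -648, -24300]; [0, 0, 0, 0, 0, -1620]] (rows listed top to bottom)


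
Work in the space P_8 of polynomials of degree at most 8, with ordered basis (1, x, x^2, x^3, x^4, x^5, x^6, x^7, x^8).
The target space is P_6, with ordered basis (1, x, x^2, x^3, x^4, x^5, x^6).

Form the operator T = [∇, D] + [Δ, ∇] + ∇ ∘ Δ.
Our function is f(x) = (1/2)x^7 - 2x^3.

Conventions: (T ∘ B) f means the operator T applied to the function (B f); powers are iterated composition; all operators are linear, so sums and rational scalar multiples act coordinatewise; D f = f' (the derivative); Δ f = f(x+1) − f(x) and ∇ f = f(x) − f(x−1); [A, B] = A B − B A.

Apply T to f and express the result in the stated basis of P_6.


the result is g(x) = 21x^5 + 35x^3 - 5x

D f = (7/2)x^6 - 6x^2
∇ D f = 21x^5 - (105/2)x^4 + 70x^3 - (105/2)x^2 + 9x + 5/2
∇ f = (7/2)x^6 - (21/2)x^5 + (35/2)x^4 - (35/2)x^3 + (9/2)x^2 + (5/2)x - 3/2
D ∇ f = 21x^5 - (105/2)x^4 + 70x^3 - (105/2)x^2 + 9x + 5/2
[∇, D] f = 0
∇ f = (7/2)x^6 - (21/2)x^5 + (35/2)x^4 - (35/2)x^3 + (9/2)x^2 + (5/2)x - 3/2
Δ ∇ f = 21x^5 + 35x^3 - 5x
Δ f = (7/2)x^6 + (21/2)x^5 + (35/2)x^4 + (35/2)x^3 + (9/2)x^2 - (5/2)x - 3/2
∇ Δ f = 21x^5 + 35x^3 - 5x
[Δ, ∇] f = 0
Δ f = (7/2)x^6 + (21/2)x^5 + (35/2)x^4 + (35/2)x^3 + (9/2)x^2 - (5/2)x - 3/2
∇ Δ f = 21x^5 + 35x^3 - 5x
([∇, D] + [Δ, ∇] + ∇ ∘ Δ) f = 21x^5 + 35x^3 - 5x


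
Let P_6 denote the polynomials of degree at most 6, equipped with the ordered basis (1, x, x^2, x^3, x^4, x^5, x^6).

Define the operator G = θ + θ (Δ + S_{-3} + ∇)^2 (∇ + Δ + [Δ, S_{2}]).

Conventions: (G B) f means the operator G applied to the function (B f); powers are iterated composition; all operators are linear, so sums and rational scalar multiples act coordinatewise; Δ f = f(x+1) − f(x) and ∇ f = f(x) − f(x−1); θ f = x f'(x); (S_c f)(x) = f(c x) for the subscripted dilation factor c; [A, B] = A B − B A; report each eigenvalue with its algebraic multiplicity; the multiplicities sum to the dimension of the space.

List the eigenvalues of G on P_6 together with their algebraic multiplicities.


λ = 0 (multiplicity 1), λ = 1 (multiplicity 1), λ = 2 (multiplicity 1), λ = 3 (multiplicity 1), λ = 4 (multiplicity 1), λ = 5 (multiplicity 1), λ = 6 (multiplicity 1)

image of 1: 0
image of x: x
image of x^2: 2x^2 + 72x
image of x^3: 3x^3 + 2916x^2 + 594x
image of x^4: 4x^4 + 87480x^3 + 3024x^2 + 3264x
image of x^5: 5x^5 + 2361960x^4 + 641520x^3 + 5400x^2 + 70470x
image of x^6: 6x^6 + 60229980x^5 + 17573760x^4 + 3519000x^3 - 1945080x^2 + 534816x
the matrix is upper triangular; its diagonal is (0, 1, 2, 3, 4, 5, 6)
for a triangular matrix the eigenvalues are the diagonal entries, with algebraic multiplicity their repetition count


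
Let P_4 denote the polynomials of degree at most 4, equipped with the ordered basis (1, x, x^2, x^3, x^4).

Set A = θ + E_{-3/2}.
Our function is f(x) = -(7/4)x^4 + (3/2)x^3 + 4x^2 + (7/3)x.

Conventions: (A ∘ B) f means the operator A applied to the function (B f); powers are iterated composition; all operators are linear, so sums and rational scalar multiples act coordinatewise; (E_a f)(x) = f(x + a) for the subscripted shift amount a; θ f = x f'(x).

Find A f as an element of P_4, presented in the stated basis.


θ f = -7x^4 + (9/2)x^3 + 8x^2 + (7/3)x
E_{-3/2} f = -(7/4)x^4 + 12x^3 - (211/8)x^2 + (289/12)x - 539/64
(θ + E_{-3/2}) f = -(35/4)x^4 + (33/2)x^3 - (147/8)x^2 + (317/12)x - 539/64

the image equals g(x) = -(35/4)x^4 + (33/2)x^3 - (147/8)x^2 + (317/12)x - 539/64


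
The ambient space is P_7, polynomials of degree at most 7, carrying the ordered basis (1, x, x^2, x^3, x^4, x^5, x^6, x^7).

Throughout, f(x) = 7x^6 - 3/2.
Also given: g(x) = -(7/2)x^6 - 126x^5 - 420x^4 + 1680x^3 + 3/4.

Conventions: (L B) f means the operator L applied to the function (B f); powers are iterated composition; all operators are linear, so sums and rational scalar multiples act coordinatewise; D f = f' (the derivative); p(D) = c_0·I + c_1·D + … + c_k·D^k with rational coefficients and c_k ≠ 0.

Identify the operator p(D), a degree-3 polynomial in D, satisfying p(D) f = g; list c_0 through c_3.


D^0 f = 7x^6 - 3/2
D^1 f = 42x^5
D^2 f = 210x^4
D^3 f = 840x^3
matching coefficients of g against c_0 f + c_1 Df + … from the top degree down determines the c_i
solution: c_0 = -1/2, c_1 = -3, c_2 = -2, c_3 = 2

c_0 = -1/2, c_1 = -3, c_2 = -2, c_3 = 2


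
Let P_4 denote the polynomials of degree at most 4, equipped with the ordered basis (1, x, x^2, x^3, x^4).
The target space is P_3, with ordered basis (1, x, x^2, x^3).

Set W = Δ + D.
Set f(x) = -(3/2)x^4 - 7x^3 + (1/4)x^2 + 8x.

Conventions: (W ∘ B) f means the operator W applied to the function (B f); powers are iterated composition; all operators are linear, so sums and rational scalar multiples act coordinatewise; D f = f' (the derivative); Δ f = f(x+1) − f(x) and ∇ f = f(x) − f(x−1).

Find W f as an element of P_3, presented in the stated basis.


the image equals g(x) = -12x^3 - 51x^2 - 26x + 31/4

Δ f = -6x^3 - 30x^2 - (53/2)x - 1/4
D f = -6x^3 - 21x^2 + (1/2)x + 8
(Δ + D) f = -12x^3 - 51x^2 - 26x + 31/4


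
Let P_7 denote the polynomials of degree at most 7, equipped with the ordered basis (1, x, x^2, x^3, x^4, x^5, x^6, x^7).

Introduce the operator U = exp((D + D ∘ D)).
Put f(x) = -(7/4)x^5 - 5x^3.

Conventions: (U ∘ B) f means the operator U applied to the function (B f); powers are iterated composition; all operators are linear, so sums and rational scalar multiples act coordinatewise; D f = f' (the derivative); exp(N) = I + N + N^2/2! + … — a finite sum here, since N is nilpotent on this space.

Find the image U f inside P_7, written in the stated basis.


order-1 term: -(35/4)x^4 - 35x^3 - 15x^2 - 30x
order-2 term: -(35/2)x^3 - 105x^2 - 120x - 30
order-3 term: -(35/2)x^2 - 105x - 110
order-4 term: -(35/4)x - 35
order-5 term: -7/4
the series for exp((D + D ∘ D)) f terminates at order 5
exp((D + D ∘ D)) f = -(7/4)x^5 - (35/4)x^4 - (115/2)x^3 - (275/2)x^2 - (1055/4)x - 707/4

g(x) = -(7/4)x^5 - (35/4)x^4 - (115/2)x^3 - (275/2)x^2 - (1055/4)x - 707/4


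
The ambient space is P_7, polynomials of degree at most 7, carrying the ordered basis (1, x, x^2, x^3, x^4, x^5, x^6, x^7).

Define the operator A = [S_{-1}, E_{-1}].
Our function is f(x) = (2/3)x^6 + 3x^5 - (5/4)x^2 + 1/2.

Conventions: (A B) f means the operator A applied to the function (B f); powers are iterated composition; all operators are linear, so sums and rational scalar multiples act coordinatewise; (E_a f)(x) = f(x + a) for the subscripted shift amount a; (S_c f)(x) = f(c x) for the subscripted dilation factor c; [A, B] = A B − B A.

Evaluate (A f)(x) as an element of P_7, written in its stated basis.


E_{-1} f = (2/3)x^6 - x^5 - 5x^4 + (50/3)x^3 - (85/4)x^2 + (27/2)x - 37/12
S_{-1} E_{-1} f = (2/3)x^6 + x^5 - 5x^4 - (50/3)x^3 - (85/4)x^2 - (27/2)x - 37/12
S_{-1} f = (2/3)x^6 - 3x^5 - (5/4)x^2 + 1/2
E_{-1} S_{-1} f = (2/3)x^6 - 7x^5 + 25x^4 - (130/3)x^3 + (155/4)x^2 - (33/2)x + 35/12
[S_{-1}, E_{-1}] f = 8x^5 - 30x^4 + (80/3)x^3 - 60x^2 + 3x - 6

the result is g(x) = 8x^5 - 30x^4 + (80/3)x^3 - 60x^2 + 3x - 6


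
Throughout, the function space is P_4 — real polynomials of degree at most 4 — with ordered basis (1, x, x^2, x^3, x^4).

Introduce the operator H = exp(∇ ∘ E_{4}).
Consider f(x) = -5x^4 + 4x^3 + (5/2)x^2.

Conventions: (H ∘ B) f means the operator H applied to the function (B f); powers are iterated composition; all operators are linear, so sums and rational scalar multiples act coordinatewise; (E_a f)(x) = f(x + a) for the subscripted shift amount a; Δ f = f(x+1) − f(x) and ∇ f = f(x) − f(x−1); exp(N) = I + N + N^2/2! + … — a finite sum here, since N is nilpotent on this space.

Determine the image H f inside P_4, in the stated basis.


order-1 term: -20x^3 - 198x^2 - 651x - 1419/2
order-2 term: -30x^2 - 408x - 2777/2
order-3 term: -20x - 206
order-4 term: -5
the series for exp(∇ ∘ E_{4}) f terminates at order 4
exp(∇ ∘ E_{4}) f = -5x^4 - 16x^3 - (451/2)x^2 - 1079x - 2309

the result is g(x) = -5x^4 - 16x^3 - (451/2)x^2 - 1079x - 2309


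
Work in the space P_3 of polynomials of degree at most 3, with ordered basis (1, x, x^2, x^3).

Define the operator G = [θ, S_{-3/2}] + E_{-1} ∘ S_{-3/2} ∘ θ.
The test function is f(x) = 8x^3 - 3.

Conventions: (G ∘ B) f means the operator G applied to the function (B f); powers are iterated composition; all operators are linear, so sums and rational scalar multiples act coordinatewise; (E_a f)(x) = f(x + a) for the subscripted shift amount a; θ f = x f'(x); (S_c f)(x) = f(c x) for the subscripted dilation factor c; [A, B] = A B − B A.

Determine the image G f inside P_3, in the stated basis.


S_{-3/2} f = -27x^3 - 3
θ S_{-3/2} f = -81x^3
θ f = 24x^3
S_{-3/2} θ f = -81x^3
[θ, S_{-3/2}] f = 0
θ f = 24x^3
S_{-3/2} θ f = -81x^3
E_{-1} S_{-3/2} θ f = -81x^3 + 243x^2 - 243x + 81
([θ, S_{-3/2}] + E_{-1} ∘ S_{-3/2} ∘ θ) f = -81x^3 + 243x^2 - 243x + 81

g(x) = -81x^3 + 243x^2 - 243x + 81


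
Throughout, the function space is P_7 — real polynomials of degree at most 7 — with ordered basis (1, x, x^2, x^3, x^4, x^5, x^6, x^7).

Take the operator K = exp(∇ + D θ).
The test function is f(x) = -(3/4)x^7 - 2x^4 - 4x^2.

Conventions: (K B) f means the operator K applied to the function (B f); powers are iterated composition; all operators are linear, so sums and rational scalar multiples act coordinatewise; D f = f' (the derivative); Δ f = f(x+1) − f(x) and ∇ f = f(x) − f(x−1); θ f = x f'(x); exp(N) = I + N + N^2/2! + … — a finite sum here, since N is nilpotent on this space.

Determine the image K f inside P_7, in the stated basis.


order-1 term: -42x^6 + (63/4)x^5 - (105/4)x^4 - (55/4)x^3 - (15/4)x^2 - (107/4)x + 21/4
order-2 term: -882x^5 + (2205/4)x^4 - (3045/4)x^3 + 390x^2 - (417/2)x + 41/4
order-3 term: -8820x^4 + 6615x^3 - (14175/2)x^2 + (14985/4)x - 2001/2
order-4 term: -44100x^3 + 33075x^2 - (48825/2)x + 30015/4
order-5 term: -105840x^2 + 66150x - 25200
order-6 term: -105840x + 39690
order-7 term: -30240
the series for exp(∇ + D θ) f terminates at order 7
exp(∇ + D θ) f = -(3/4)x^7 - 42x^6 - (3465/4)x^5 - 8297x^4 - 38260x^3 - (317881/4)x^2 - (121183/2)x - 36925/4

the image equals g(x) = -(3/4)x^7 - 42x^6 - (3465/4)x^5 - 8297x^4 - 38260x^3 - (317881/4)x^2 - (121183/2)x - 36925/4


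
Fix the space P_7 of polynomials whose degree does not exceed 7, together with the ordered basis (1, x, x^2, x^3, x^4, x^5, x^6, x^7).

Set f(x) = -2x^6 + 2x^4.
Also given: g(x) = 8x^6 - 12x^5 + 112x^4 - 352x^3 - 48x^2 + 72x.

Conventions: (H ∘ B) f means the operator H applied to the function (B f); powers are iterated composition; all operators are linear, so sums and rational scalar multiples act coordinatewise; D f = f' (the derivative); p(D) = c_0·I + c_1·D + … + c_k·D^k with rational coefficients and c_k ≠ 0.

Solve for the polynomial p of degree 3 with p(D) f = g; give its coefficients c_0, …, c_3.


D^0 f = -2x^6 + 2x^4
D^1 f = -12x^5 + 8x^3
D^2 f = -60x^4 + 24x^2
D^3 f = -240x^3 + 48x
matching coefficients of g against c_0 f + c_1 Df + … from the top degree down determines the c_i
solution: c_0 = -4, c_1 = 1, c_2 = -2, c_3 = 3/2

c_0 = -4, c_1 = 1, c_2 = -2, c_3 = 3/2


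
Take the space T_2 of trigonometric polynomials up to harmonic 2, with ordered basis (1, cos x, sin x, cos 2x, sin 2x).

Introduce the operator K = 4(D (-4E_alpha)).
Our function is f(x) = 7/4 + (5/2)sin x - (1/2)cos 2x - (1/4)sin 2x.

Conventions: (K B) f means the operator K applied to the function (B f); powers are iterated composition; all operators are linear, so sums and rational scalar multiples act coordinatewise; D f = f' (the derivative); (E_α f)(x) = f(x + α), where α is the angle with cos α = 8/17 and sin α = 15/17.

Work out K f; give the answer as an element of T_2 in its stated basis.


E_alpha f = 7/4 + (75/34)cos x + (20/17)sin x + (41/578)cos 2x + (641/1156)sin 2x
(-4E_alpha) f = -7 - (150/17)cos x - (80/17)sin x - (82/289)cos 2x - (641/289)sin 2x
D (-4E_alpha) f = -(80/17)cos x + (150/17)sin x - (1282/289)cos 2x + (164/289)sin 2x
(4(D (-4E_alpha))) f = -(320/17)cos x + (600/17)sin x - (5128/289)cos 2x + (656/289)sin 2x

the result is g(x) = -(320/17)cos x + (600/17)sin x - (5128/289)cos 2x + (656/289)sin 2x


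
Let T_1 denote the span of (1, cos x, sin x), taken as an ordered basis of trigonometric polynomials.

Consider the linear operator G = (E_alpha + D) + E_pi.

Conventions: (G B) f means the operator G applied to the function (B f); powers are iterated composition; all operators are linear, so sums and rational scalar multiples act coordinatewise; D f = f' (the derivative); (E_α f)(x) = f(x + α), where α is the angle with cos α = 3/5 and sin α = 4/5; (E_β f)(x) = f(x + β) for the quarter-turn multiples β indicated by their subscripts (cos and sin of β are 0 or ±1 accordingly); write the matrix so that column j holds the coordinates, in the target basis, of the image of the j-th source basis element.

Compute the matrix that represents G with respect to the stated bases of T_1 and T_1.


the matrix is [[2, 0, 0]; [0, -2/5, 9/5]; [0, -9/5, -2/5]] (rows listed top to bottom)

image of 1: 2
image of cos x: -(2/5)cos x - (9/5)sin x
image of sin x: (9/5)cos x - (2/5)sin x
each image's coordinates form column j of the matrix


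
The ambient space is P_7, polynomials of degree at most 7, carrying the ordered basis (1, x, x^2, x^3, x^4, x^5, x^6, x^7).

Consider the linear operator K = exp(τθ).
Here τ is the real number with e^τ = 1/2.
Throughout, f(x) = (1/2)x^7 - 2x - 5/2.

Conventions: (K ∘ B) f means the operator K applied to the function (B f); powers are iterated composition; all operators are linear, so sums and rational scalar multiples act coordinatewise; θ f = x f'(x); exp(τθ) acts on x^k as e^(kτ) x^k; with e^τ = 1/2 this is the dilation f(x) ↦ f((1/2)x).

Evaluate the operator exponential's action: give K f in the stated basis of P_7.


the image equals g(x) = (1/256)x^7 - x - 5/2

exp(τθ) x^k = e^(kτ) x^k; with e^τ = 1/2 this sends x^k to (1/2)^k x^k
x ↦ 1/2 x
x^7 ↦ 1/128 x^7
applying this coordinatewise to f: exp(τθ) f = (1/256)x^7 - x - 5/2


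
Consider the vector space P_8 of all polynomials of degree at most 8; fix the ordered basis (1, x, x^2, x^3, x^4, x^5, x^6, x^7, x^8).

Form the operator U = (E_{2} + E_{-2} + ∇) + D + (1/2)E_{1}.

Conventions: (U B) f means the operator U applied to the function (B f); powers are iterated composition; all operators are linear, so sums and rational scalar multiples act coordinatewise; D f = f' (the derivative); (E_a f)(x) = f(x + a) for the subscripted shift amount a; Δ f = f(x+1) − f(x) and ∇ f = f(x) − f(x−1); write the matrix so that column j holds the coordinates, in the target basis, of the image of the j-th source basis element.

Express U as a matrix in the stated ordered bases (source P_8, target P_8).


image of 1: 5/2
image of x: (5/2)x + 5/2
image of x^2: (5/2)x^2 + 5x + 15/2
image of x^3: (5/2)x^3 + (15/2)x^2 + (45/2)x + 3/2
image of x^4: (5/2)x^4 + 10x^3 + 45x^2 + 6x + 63/2
image of x^5: (5/2)x^5 + (25/2)x^4 + 75x^3 + 15x^2 + (315/2)x + 3/2
image of x^6: (5/2)x^6 + 15x^5 + (225/2)x^4 + 30x^3 + (945/2)x^2 + 9x + 255/2
image of x^7: (5/2)x^7 + (35/2)x^6 + (315/2)x^5 + (105/2)x^4 + (2205/2)x^3 + (63/2)x^2 + (1785/2)x + 3/2
image of x^8: (5/2)x^8 + 20x^7 + 210x^6 + 84x^5 + 2205x^4 + 84x^3 + 3570x^2 + 12x + 1023/2
each image's coordinates form column j of the matrix

the matrix is [[5/2, 5/2, 15/2, 3/2, 63/2, 3/2, 255/2, 3/2, 1023/2]; [0, 5/2, 5, 45/2, 6, 315/2, 9, 1785/2, 12]; [0, 0, 5/2, 15/2, 45, 15, 945/2, 63/2, 3570]; [0, 0, 0, 5/2, 10, 75, 30, 2205/2, 84]; [0, 0, 0, 0, 5/2, 25/2, 225/2, 105/2, 2205]; [0, 0, 0, 0, 0, 5/2, 15, 315/2, 84]; [0, 0, 0, 0, 0, 0, 5/2, 35/2, 210]; [0, 0, 0, 0, 0, 0, 0, 5/2, 20]; [0, 0, 0, 0, 0, 0, 0, 0, 5/2]] (rows listed top to bottom)


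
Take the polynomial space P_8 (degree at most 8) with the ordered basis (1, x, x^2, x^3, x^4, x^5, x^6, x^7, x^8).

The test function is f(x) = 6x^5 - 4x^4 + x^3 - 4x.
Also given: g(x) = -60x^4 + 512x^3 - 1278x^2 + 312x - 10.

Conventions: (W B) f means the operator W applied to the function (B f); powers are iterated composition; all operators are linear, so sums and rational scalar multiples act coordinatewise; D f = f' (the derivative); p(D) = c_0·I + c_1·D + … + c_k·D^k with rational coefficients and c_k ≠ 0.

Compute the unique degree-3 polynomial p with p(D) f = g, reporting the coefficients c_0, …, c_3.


c_0 = 0, c_1 = -2, c_2 = 4, c_3 = -3

D^0 f = 6x^5 - 4x^4 + x^3 - 4x
D^1 f = 30x^4 - 16x^3 + 3x^2 - 4
D^2 f = 120x^3 - 48x^2 + 6x
D^3 f = 360x^2 - 96x + 6
matching coefficients of g against c_0 f + c_1 Df + … from the top degree down determines the c_i
solution: c_0 = 0, c_1 = -2, c_2 = 4, c_3 = -3


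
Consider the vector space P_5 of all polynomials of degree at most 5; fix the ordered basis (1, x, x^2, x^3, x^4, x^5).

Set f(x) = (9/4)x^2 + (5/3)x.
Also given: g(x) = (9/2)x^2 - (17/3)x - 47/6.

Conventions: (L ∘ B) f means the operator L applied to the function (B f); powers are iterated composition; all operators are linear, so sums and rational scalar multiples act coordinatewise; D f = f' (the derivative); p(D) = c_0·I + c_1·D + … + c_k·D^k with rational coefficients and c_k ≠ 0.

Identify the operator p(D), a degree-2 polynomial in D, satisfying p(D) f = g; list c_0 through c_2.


c_0 = 2, c_1 = -2, c_2 = -1

D^0 f = (9/4)x^2 + (5/3)x
D^1 f = (9/2)x + 5/3
D^2 f = 9/2
matching coefficients of g against c_0 f + c_1 Df + … from the top degree down determines the c_i
solution: c_0 = 2, c_1 = -2, c_2 = -1


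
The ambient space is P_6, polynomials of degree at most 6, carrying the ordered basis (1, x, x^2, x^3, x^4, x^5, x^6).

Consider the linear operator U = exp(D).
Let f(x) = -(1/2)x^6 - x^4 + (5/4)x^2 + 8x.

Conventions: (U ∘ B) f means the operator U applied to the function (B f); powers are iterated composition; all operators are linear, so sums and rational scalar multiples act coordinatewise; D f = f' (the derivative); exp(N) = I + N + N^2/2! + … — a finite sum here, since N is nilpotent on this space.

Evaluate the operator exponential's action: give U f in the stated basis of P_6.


order-1 term: -3x^5 - 4x^3 + (5/2)x + 8
order-2 term: -(15/2)x^4 - 6x^2 + 5/4
order-3 term: -10x^3 - 4x
order-4 term: -(15/2)x^2 - 1
order-5 term: -3x
order-6 term: -1/2
the series for exp(D) f terminates at order 6
exp(D) f = -(1/2)x^6 - 3x^5 - (17/2)x^4 - 14x^3 - (49/4)x^2 + (7/2)x + 31/4

the image equals g(x) = -(1/2)x^6 - 3x^5 - (17/2)x^4 - 14x^3 - (49/4)x^2 + (7/2)x + 31/4


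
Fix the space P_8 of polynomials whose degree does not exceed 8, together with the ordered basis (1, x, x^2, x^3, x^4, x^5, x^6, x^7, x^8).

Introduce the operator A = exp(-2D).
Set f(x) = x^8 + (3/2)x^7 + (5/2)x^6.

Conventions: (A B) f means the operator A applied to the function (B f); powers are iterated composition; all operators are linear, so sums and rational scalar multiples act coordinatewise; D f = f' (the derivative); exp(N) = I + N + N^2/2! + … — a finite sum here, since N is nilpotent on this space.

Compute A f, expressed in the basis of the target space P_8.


g(x) = x^8 - (29/2)x^7 + (187/2)x^6 - 352x^5 + 850x^4 - 1352x^3 + 1384x^2 - 832x + 224

order-1 term: -16x^7 - 21x^6 - 30x^5
order-2 term: 112x^6 + 126x^5 + 150x^4
order-3 term: -448x^5 - 420x^4 - 400x^3
order-4 term: 1120x^4 + 840x^3 + 600x^2
order-5 term: -1792x^3 - 1008x^2 - 480x
order-6 term: 1792x^2 + 672x + 160
order-7 term: -1024x - 192
order-8 term: 256
the series for exp(-2D) f terminates at order 8
exp(-2D) f = x^8 - (29/2)x^7 + (187/2)x^6 - 352x^5 + 850x^4 - 1352x^3 + 1384x^2 - 832x + 224


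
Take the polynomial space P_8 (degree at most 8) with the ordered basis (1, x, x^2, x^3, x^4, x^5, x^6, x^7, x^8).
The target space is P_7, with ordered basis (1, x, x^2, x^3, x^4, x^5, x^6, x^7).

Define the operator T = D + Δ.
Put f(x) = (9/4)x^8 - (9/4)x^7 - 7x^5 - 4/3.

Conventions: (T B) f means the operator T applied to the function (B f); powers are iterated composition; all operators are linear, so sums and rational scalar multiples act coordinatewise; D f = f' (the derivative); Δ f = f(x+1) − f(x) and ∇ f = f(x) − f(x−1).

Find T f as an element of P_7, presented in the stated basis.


the image equals g(x) = 36x^7 + (63/2)x^6 + (315/4)x^5 + (35/4)x^4 - (91/4)x^3 - (217/4)x^2 - (131/4)x - 7

D f = 18x^7 - (63/4)x^6 - 35x^4
Δ f = 18x^7 + (189/4)x^6 + (315/4)x^5 + (175/4)x^4 - (91/4)x^3 - (217/4)x^2 - (131/4)x - 7
(D + Δ) f = 36x^7 + (63/2)x^6 + (315/4)x^5 + (35/4)x^4 - (91/4)x^3 - (217/4)x^2 - (131/4)x - 7


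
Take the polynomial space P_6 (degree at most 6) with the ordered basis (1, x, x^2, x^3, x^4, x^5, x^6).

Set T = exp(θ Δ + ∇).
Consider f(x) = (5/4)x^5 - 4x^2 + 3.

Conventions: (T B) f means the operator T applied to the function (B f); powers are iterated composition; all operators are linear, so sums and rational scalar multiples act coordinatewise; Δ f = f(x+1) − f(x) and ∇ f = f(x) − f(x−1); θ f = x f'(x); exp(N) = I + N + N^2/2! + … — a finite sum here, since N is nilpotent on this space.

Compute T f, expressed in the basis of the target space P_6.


the image equals g(x) = (5/4)x^5 + (125/4)x^4 + 275x^3 + (3959/4)x^2 + 1209x + 727/8

order-1 term: (125/4)x^4 + 25x^3 + (75/2)x^2 - 16x + 21/4
order-2 term: 250x^3 + (825/4)x^2 + 200x - 239/8
order-3 term: 750x^2 + 275x + 325/4
order-4 term: 750x - 475/4
order-5 term: 150
the series for exp(θ Δ + ∇) f terminates at order 5
exp(θ Δ + ∇) f = (5/4)x^5 + (125/4)x^4 + 275x^3 + (3959/4)x^2 + 1209x + 727/8


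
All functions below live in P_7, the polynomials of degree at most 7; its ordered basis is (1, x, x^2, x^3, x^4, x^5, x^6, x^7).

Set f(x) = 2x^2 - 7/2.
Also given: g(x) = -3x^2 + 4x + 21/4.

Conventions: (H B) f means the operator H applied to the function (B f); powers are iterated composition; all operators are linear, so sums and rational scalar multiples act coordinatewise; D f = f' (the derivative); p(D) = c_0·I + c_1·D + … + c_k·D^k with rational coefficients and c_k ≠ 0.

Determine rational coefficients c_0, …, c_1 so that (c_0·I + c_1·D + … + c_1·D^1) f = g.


D^0 f = 2x^2 - 7/2
D^1 f = 4x
matching coefficients of g against c_0 f + c_1 Df + … from the top degree down determines the c_i
solution: c_0 = -3/2, c_1 = 1

c_0 = -3/2, c_1 = 1


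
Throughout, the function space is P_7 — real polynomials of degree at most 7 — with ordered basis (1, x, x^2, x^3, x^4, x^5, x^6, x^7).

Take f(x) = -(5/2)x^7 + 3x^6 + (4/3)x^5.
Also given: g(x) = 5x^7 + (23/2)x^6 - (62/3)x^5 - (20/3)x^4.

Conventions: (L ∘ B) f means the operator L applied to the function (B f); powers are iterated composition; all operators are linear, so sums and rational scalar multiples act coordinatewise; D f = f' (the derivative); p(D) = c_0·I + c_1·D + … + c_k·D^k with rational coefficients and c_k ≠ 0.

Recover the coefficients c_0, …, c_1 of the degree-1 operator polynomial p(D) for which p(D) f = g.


D^0 f = -(5/2)x^7 + 3x^6 + (4/3)x^5
D^1 f = -(35/2)x^6 + 18x^5 + (20/3)x^4
matching coefficients of g against c_0 f + c_1 Df + … from the top degree down determines the c_i
solution: c_0 = -2, c_1 = -1

c_0 = -2, c_1 = -1


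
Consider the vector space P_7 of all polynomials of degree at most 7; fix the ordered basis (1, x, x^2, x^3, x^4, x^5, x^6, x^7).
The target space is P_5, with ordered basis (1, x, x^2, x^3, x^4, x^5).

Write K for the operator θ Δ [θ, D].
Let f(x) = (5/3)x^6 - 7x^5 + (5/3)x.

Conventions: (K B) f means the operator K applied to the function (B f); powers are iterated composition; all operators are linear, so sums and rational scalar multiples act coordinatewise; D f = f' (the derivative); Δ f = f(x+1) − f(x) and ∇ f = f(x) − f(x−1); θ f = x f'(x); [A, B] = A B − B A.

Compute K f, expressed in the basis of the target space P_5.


the image equals g(x) = -200x^4 + 120x^3 + 220x^2 + 90x

D f = 10x^5 - 35x^4 + 5/3
θ D f = 50x^5 - 140x^4
θ f = 10x^6 - 35x^5 + (5/3)x
D θ f = 60x^5 - 175x^4 + 5/3
[θ, D] f = -10x^5 + 35x^4 - 5/3
Δ [θ, D] f = -50x^4 + 40x^3 + 110x^2 + 90x + 25
θ Δ [θ, D] f = -200x^4 + 120x^3 + 220x^2 + 90x


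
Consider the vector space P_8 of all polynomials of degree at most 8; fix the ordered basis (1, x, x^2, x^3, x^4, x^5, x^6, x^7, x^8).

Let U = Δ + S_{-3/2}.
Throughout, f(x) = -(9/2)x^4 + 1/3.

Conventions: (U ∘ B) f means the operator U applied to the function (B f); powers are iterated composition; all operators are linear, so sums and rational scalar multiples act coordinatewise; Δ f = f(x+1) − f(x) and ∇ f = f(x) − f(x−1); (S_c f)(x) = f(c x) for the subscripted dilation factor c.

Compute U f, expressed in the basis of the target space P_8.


Δ f = -18x^3 - 27x^2 - 18x - 9/2
S_{-3/2} f = -(729/32)x^4 + 1/3
(Δ + S_{-3/2}) f = -(729/32)x^4 - 18x^3 - 27x^2 - 18x - 25/6

the result is g(x) = -(729/32)x^4 - 18x^3 - 27x^2 - 18x - 25/6


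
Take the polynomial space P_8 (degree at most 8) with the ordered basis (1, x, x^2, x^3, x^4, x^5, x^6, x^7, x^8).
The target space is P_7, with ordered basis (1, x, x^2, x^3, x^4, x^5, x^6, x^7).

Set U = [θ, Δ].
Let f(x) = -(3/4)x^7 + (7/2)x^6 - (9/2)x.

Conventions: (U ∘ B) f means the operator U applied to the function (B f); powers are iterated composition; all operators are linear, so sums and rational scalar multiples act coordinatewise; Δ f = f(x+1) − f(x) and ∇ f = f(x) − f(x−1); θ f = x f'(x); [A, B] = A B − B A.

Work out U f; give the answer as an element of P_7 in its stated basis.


the image equals g(x) = (21/4)x^6 + (21/2)x^5 - (105/4)x^4 - 105x^3 - (525/4)x^2 - (147/2)x - 45/4

Δ f = -(21/4)x^6 + (21/4)x^5 + (105/4)x^4 + (175/4)x^3 + (147/4)x^2 + (63/4)x - 7/4
θ Δ f = -(63/2)x^6 + (105/4)x^5 + 105x^4 + (525/4)x^3 + (147/2)x^2 + (63/4)x
θ f = -(21/4)x^7 + 21x^6 - (9/2)x
Δ θ f = -(147/4)x^6 + (63/4)x^5 + (525/4)x^4 + (945/4)x^3 + (819/4)x^2 + (357/4)x + 45/4
[θ, Δ] f = (21/4)x^6 + (21/2)x^5 - (105/4)x^4 - 105x^3 - (525/4)x^2 - (147/2)x - 45/4
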